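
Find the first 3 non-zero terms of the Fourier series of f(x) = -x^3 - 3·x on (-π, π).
(6 - 2·π^2)·sin(x) + (3/2 + π^2)·sin(2·x) + (-2·π^2/3 - 14/9)·sin(3·x)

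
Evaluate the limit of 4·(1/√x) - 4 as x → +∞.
Evaluate the dominant behaviour as x → +∞; each term tends to a finite value or vanishes.
Limit = -4.

Final answer: -4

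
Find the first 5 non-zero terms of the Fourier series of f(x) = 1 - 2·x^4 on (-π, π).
(-96 + 16·π^2)·cos(x) + (6 - 4·π^2)·cos(2·x) + (-32/27 + 16·π^2/9)·cos(3·x) + (3/8 - π^2)·cos(4·x) - 2·π^4/5 + 1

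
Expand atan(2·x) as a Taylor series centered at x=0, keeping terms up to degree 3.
-8·x^3/3 + 2·x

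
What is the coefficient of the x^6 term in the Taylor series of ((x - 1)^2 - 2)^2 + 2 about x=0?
Expand to order 6: ((x - 1)^2 - 2)^2 + 2 = x^4 - 4·x^3 + 2·x^2 + 4·x + 3 + O(x^7).
The coefficient of x^6 is 0.

Final answer: 0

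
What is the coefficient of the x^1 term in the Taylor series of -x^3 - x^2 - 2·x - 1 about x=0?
Expand to order 1: -x^3 - x^2 - 2·x - 1 = -2·x - 1 + O(x^2).
The coefficient of x^1 is -2.

Final answer: -2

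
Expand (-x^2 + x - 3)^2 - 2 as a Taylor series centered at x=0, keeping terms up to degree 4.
x^4 - 2·x^3 + 7·x^2 - 6·x + 7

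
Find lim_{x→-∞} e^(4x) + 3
Evaluate the dominant behaviour as x → -∞; each term tends to a finite value or vanishes.
Limit = 3.

Final answer: 3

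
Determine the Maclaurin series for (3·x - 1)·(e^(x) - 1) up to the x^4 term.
11·x^4/24 + 4·x^3/3 + 5·x^2/2 - x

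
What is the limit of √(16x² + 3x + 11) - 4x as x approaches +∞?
As x → +∞: multiply by the conjugate to get (3x+11)/(√(16x²+3x+11)+4x); the denominator ~ 8x, so the limit is 3/8.
Limit = 3/8.

Final answer: 3/8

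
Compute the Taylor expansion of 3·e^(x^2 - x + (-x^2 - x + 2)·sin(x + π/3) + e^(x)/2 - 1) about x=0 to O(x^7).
x^6·(-1717·√(3)·e^(-1/2 + √(3))/960 + 701·e^(-1/2 + √(3))/960) + x^5·(-223·√(3)·e^(-1/2 + √(3))/160 + 293·e^(-1/2 + √(3))/160) + x^4·(-37·√(3)·e^(-1/2 + √(3))/16 + 29·e^(-1/2 + √(3))/4) + x^3·(-9·√(3)·e^(-1/2 + √(3))/4 + 9·e^(-1/2 + √(3))/2) + x^2·(-15·√(3)·e^(-1/2 + √(3))/4 + 15·e^(-1/2 + √(3))/4) + x·(-3·√(3)·e^(-1/2 + √(3))/2 + 3·e^(-1/2 + √(3))/2) + 3·e^(-1/2 + √(3))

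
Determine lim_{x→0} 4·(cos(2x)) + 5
Direct substitution at x = 0 gives 9.

Final answer: 9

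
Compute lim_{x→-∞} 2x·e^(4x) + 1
The product is a 0·∞ indeterminate form at x → -∞.
Rewrite the product as 2x / e^(-4x) (an ∞/∞ form) and apply L'Hôpital, or use the standard hierarchy e^(4|x|) ≫ |x| as x → -∞.
The indeterminate product → 0, so the limit = 1.

Final answer: 1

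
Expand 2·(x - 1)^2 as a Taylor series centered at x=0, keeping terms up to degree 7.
2·x^2 - 4·x + 2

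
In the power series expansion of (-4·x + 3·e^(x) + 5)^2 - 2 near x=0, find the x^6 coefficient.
Expand to order 6: (-4·x + 3·e^(x) + 5)^2 - 2 = 77·x^6/120 + 33·x^5/20 + 13·x^4/4 + 5·x^3 + 25·x^2 - 16·x + 62 + O(x^7).
The coefficient of x^6 is 77/120.

Final answer: 77/120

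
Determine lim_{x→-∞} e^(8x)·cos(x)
Evaluate the dominant behaviour as x → -∞; each term tends to a finite value or vanishes.
Limit = 0.

Final answer: 0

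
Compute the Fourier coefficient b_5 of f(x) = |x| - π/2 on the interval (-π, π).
b_5 = (1/π) ∫_{-π}^{π} f(x)·sin(5x) dx.
Evaluate the integral (use parity and integration by parts as needed): b_5 = 0.

Final answer: 0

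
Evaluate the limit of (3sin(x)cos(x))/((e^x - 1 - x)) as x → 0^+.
Both numerator and denominator → 0 as x → 0^+; this is a 0/0 indeterminate form.
Expand each to leading order near x = 0: numerator ~ 3·x, denominator ~ x^2/2.
The limit of the ratio is ∞.

Final answer: ∞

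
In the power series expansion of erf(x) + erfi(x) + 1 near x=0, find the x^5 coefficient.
Expand to order 5: erf(x) + erfi(x) + 1 = 2·x^5/(5·√(π)) + 4·x/√(π) + 1 + O(x^6).
The coefficient of x^5 is 2/(5·√(π)).

Final answer: 2/(5·√(π))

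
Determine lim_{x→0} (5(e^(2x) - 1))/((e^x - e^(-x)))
Both numerator and denominator → 0 as x → 0; this is a 0/0 indeterminate form.
Expand each to leading order near x = 0: numerator ~ 10·x, denominator ~ 2·x.
The limit of the ratio is 5.

Final answer: 5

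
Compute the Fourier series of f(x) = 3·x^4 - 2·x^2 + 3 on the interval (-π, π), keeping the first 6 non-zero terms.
(152 - 24·π^2)·cos(x) + (-11 + 6·π^2)·cos(2·x) + (8/3 - 8·π^2/3)·cos(3·x) + (-17/16 + 3·π^2/2)·cos(4·x) + (344/625 - 24·π^2/25)·cos(5·x) - 2·π^2/3 + 3 + 3·π^4/5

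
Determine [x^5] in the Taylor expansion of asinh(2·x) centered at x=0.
Expand to order 5: asinh(2·x) = 12·x^5/5 - 4·x^3/3 + 2·x + O(x^6).
The coefficient of x^5 is 12/5.

Final answer: 12/5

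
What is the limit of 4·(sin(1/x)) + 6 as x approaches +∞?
Evaluate the dominant behaviour as x → +∞; each term tends to a finite value or vanishes.
Limit = 6.

Final answer: 6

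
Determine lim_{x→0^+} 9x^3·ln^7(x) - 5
The product is a 0·∞ indeterminate form at x → 0⁺.
Rewrite the product as 9·ln^7(x) / x^(-3) and apply L'Hôpital, or use the standard hierarchy x^(-3) ≫ |ln x|^7 as x → 0⁺.
The indeterminate product → 0, so the limit = -5.

Final answer: -5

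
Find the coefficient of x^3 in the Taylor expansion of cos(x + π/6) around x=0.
Expand to order 3: cos(x + π/6) = x^3/12 - √(3)·x^2/4 - x/2 + √(3)/2 + O(x^4).
The coefficient of x^3 is 1/12.

Final answer: 1/12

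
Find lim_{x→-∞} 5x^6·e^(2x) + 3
The product is a 0·∞ indeterminate form at x → -∞.
Rewrite the product as 5x^6 / e^(-2x) (an ∞/∞ form) and apply L'Hôpital, or use the standard hierarchy e^(2|x|) ≫ |x^6| as x → -∞.
The indeterminate product → 0, so the limit = 3.

Final answer: 3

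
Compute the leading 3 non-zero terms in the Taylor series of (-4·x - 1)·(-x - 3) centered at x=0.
4·x^2 + 13·x + 3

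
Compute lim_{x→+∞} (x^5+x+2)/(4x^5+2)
This is an ∞/∞ indeterminate form as x → +∞.
Divide numerator and denominator by x^5 and let the lower-order terms vanish; the leading terms give 1/4.
Limit = 1/4.

Final answer: 1/4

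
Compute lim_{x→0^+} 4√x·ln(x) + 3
The product is a 0·∞ indeterminate form at x → 0⁺.
Rewrite the product as 4·ln(x) / x^(-1/2) and apply L'Hôpital, or use the standard hierarchy x^(-1/2) ≫ |ln x| as x → 0⁺.
The indeterminate product → 0, so the limit = 3.

Final answer: 3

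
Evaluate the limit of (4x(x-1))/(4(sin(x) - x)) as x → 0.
Both numerator and denominator → 0 as x → 0; this is a 0/0 indeterminate form.
Expand each to leading order near x = 0: numerator ~ -4·x, denominator ~ -2·x^3/3.
The limit of the ratio is ∞.

Final answer: ∞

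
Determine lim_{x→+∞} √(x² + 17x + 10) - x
This is an ∞ − ∞ indeterminate form.
Multiply and divide by the conjugate √(x²+17x + 10) + x; the x² terms cancel, leaving (17x + 10)/(√(x²+17x + 10)+x) → 17/2.
Limit = 17/2.

Final answer: 17/2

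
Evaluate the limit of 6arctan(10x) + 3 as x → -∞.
Evaluate the dominant behaviour as x → -∞; each term tends to a finite value or vanishes.
Limit = 3 - 3·π.

Final answer: 3 - 3·π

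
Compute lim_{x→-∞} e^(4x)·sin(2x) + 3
Evaluate the dominant behaviour as x → -∞; each term tends to a finite value or vanishes.
Limit = 3.

Final answer: 3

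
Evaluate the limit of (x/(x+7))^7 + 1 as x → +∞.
As x → +∞: x/(x+7) = 1/(1 + 7/x) → 1, and the 7th power of a limit-1 base also → 1; with the additive constant, 1 + 1 = 2.
Limit = 2.

Final answer: 2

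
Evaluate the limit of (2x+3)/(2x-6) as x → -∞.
Evaluate the dominant behaviour as x → -∞; each term tends to a finite value or vanishes.
Limit = 1.

Final answer: 1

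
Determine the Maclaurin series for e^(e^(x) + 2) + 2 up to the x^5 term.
13·x^5·e^(3)/30 + 5·x^4·e^(3)/8 + 5·x^3·e^(3)/6 + x^2·e^(3) + x·e^(3) + 2 + e^(3)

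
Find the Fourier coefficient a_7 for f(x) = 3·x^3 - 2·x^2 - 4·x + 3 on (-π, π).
a_7 = (1/π) ∫_{-π}^{π} f(x)·cos(7x) dx.
Evaluate the integral (use parity and integration by parts as needed): a_7 = 8/49.

Final answer: 8/49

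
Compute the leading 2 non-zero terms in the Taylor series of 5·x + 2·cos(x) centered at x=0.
5·x + 2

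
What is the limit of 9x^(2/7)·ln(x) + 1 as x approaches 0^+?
The product is a 0·∞ indeterminate form at x → 0⁺.
Rewrite the product as 9·ln(x) / x^(-2/7) and apply L'Hôpital, or use the standard hierarchy x^(-2/7) ≫ |ln x| as x → 0⁺.
The indeterminate product → 0, so the limit = 1.

Final answer: 1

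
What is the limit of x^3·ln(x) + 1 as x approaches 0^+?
The product is a 0·∞ indeterminate form at x → 0⁺.
Rewrite the product as ln(x) / x^(-3) and apply L'Hôpital, or use the standard hierarchy x^(-3) ≫ |ln x| as x → 0⁺.
The indeterminate product → 0, so the limit = 1.

Final answer: 1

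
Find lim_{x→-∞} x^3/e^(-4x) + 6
The quotient is an ∞/∞ indeterminate form as x → -∞.
Compare growth rates of the dominant terms (exponentials ≫ polynomials ≫ logarithms), or apply L'Hôpital's rule; the quotient → 0.
Adding the constant: 0 + 6 = 6. Limit = 6.

Final answer: 6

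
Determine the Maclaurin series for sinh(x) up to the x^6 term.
x^5/120 + x^3/6 + x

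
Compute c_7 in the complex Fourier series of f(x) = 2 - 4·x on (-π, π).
Compute the real Fourier coefficients first: a_7 = 0, b_7 = -8/7.
Then c_7 = (a_7 − i·b_7)/2 = 4·i/7.

Final answer: 4·i/7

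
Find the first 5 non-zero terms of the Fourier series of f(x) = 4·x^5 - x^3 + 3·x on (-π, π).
(-162·π^2 + 8·π^4 + 978)·sin(x) + (-4·π^4 - 69/2 + 21·π^2)·sin(2·x) + (-178·π^2/27 + 518/81 + 8·π^4/3)·sin(3·x) + (-2·π^4 - 21/8 + 3·π^2)·sin(4·x) + (-42·π^2/25 + 1002/625 + 8·π^4/5)·sin(5·x)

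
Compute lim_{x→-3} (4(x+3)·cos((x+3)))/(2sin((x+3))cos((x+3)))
Both numerator and denominator → 0 as x → -3; this is a 0/0 indeterminate form.
Expand each to leading order near x = -3: numerator ~ 4·(x + 3), denominator ~ 2·(x + 3).
The limit of the ratio is 2.

Final answer: 2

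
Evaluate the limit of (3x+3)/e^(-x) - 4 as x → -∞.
The quotient is an ∞/∞ indeterminate form as x → -∞.
Compare growth rates of the dominant terms (exponentials ≫ polynomials ≫ logarithms), or apply L'Hôpital's rule; the quotient → 0.
Adding the constant: 0 - 4 = -4. Limit = -4.

Final answer: -4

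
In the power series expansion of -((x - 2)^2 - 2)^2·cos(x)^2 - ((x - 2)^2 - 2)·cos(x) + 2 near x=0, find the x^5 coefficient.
Expand to order 5: -((x - 2)^2 - 2)^2·cos(x)^2 - ((x - 2)^2 - 2)·cos(x) + 2 = -5·x^5/2 + 217·x^4/12 - 10·x^3 - 16·x^2 + 20·x - 4 + O(x^6).
The coefficient of x^5 is -5/2.

Final answer: -5/2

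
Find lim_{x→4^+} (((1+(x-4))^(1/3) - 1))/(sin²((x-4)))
Both numerator and denominator → 0 as x → 4^+; this is a 0/0 indeterminate form.
Expand each to leading order near x = 4: numerator ~ (x - 4)/3, denominator ~ (x - 4)^2.
The limit of the ratio is ∞.

Final answer: ∞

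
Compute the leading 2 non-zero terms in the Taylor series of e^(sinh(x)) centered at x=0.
x + 1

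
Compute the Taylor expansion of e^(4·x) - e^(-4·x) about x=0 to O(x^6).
256·x^5/15 + 64·x^3/3 + 8·x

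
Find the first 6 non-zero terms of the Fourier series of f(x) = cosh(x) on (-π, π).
-cos(x)·sinh(π)/π + 2·cos(2·x)·sinh(π)/(5·π) - cos(3·x)·sinh(π)/(5·π) + 2·cos(4·x)·sinh(π)/(17·π) - cos(5·x)·sinh(π)/(13·π) + sinh(π)/π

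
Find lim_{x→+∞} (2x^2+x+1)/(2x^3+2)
This is an ∞/∞ indeterminate form as x → +∞.
Divide numerator and denominator by x^3 and let the lower-order terms vanish; the numerator's degree 2 is below the denominator's degree 3, so the quotient → 0.
Limit = 0.

Final answer: 0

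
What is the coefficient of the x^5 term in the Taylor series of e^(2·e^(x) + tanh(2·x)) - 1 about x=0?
Expand to order 5: e^(2·e^(x) + tanh(2·x)) - 1 = 289·x^5·e^(2)/60 + 119·x^4·e^(2)/12 + 37·x^3·e^(2)/3 + 9·x^2·e^(2) + 4·x·e^(2) - 1 + e^(2) + O(x^6).
The coefficient of x^5 is 289·e^(2)/60.

Final answer: 289·e^(2)/60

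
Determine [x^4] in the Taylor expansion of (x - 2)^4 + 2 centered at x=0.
Expand to order 4: (x - 2)^4 + 2 = x^4 - 8·x^3 + 24·x^2 - 32·x + 18 + O(x^5).
The coefficient of x^4 is 1.

Final answer: 1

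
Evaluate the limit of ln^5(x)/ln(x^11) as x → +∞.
This is an ∞/∞ indeterminate form as x → +∞.
Write ln(x^11) = 11·ln(x), reducing the quotient to ln^4(x)/11 → ∞.
Limit = ∞.

Final answer: ∞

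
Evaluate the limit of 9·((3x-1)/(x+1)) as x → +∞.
Evaluate the dominant behaviour as x → +∞; each term tends to a finite value or vanishes.
Limit = 27.

Final answer: 27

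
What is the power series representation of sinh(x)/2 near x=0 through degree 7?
x^7/10080 + x^5/240 + x^3/12 + x/2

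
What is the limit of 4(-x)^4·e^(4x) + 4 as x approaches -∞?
The product is a 0·∞ indeterminate form at x → -∞.
Rewrite the product as 4(-x)^4 / e^(-4x) (an ∞/∞ form) and apply L'Hôpital, or use the standard hierarchy e^(4|x|) ≫ |(-x)^4| as x → -∞.
The indeterminate product → 0, so the limit = 4.

Final answer: 4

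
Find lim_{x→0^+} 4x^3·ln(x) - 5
The product is a 0·∞ indeterminate form at x → 0⁺.
Rewrite the product as 4·ln(x) / x^(-3) and apply L'Hôpital, or use the standard hierarchy x^(-3) ≫ |ln x| as x → 0⁺.
The indeterminate product → 0, so the limit = -5.

Final answer: -5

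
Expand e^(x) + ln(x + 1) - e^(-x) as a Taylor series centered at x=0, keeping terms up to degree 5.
13·x^5/60 - x^4/4 + 2·x^3/3 - x^2/2 + 3·x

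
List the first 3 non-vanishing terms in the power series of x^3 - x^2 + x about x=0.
x^3 - x^2 + x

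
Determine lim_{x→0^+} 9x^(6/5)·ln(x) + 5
The product is a 0·∞ indeterminate form at x → 0⁺.
Rewrite the product as 9·ln(x) / x^(-6/5) and apply L'Hôpital, or use the standard hierarchy x^(-6/5) ≫ |ln x| as x → 0⁺.
The indeterminate product → 0, so the limit = 5.

Final answer: 5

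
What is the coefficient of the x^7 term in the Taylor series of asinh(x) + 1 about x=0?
Expand to order 7: asinh(x) + 1 = -5·x^7/112 + 3·x^5/40 - x^3/6 + x + 1 + O(x^8).
The coefficient of x^7 is -5/112.

Final answer: -5/112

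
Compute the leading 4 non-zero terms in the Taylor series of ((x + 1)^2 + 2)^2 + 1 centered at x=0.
4·x^3 + 10·x^2 + 12·x + 10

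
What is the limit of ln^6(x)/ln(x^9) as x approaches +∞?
This is an ∞/∞ indeterminate form as x → +∞.
Write ln(x^9) = 9·ln(x), reducing the quotient to ln^5(x)/9 → ∞.
Limit = ∞.

Final answer: ∞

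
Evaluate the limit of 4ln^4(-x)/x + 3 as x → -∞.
The quotient is an ∞/∞ indeterminate form as x → -∞.
Compare growth rates of the dominant terms (exponentials ≫ polynomials ≫ logarithms), or apply L'Hôpital's rule; the quotient → 0.
Adding the constant: 0 + 3 = 3. Limit = 3.

Final answer: 3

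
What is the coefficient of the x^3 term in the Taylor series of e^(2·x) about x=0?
Expand to order 3: e^(2·x) = 4·x^3/3 + 2·x^2 + 2·x + 1 + O(x^4).
The coefficient of x^3 is 4/3.

Final answer: 4/3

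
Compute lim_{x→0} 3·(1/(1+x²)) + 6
Direct substitution at x = 0 gives 9.

Final answer: 9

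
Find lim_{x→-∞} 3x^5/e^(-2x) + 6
The quotient is an ∞/∞ indeterminate form as x → -∞.
Compare growth rates of the dominant terms (exponentials ≫ polynomials ≫ logarithms), or apply L'Hôpital's rule; the quotient → 0.
Adding the constant: 0 + 6 = 6. Limit = 6.

Final answer: 6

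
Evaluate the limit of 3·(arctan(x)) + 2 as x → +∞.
Evaluate the dominant behaviour as x → +∞; each term tends to a finite value or vanishes.
Limit = 2 + 3·π/2.

Final answer: 2 + 3·π/2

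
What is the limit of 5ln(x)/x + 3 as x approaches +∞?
The quotient is an ∞/∞ indeterminate form as x → +∞.
The polynomial denominator x dominates the logarithmic numerator (any positive power of x ≫ ln(x) as x → ∞), so the quotient → 0.
Adding the constant: 0 + 3 = 3. Limit = 3.

Final answer: 3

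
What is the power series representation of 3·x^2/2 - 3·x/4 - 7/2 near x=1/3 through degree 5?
-43/12 + (x - 1/3)/4 + 3·(x - 1/3)^2/2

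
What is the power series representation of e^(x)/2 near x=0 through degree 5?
x^5/240 + x^4/48 + x^3/12 + x^2/4 + x/2 + 1/2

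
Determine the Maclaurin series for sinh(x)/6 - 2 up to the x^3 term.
x^3/36 + x/6 - 2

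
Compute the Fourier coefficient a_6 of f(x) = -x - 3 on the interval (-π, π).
a_6 = (1/π) ∫_{-π}^{π} f(x)·cos(6x) dx.
Evaluate the integral (use parity and integration by parts as needed): a_6 = 0.

Final answer: 0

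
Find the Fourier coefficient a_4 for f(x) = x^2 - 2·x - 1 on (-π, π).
a_4 = (1/π) ∫_{-π}^{π} f(x)·cos(4x) dx.
Evaluate the integral (use parity and integration by parts as needed): a_4 = 1/4.

Final answer: 1/4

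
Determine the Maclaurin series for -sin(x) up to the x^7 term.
x^7/5040 - x^5/120 + x^3/6 - x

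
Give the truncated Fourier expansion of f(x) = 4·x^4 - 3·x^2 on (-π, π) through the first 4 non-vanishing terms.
(204 - 32·π^2)·cos(x) + (-15 + 8·π^2)·cos(2·x) + (100/27 - 32·π^2/9)·cos(3·x) - π^2 + 4·π^4/5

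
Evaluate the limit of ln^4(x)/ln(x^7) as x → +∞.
This is an ∞/∞ indeterminate form as x → +∞.
Write ln(x^7) = 7·ln(x), reducing the quotient to ln^3(x)/7 → ∞.
Limit = ∞.

Final answer: ∞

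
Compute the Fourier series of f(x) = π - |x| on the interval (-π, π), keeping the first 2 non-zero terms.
4·cos(x)/π + π/2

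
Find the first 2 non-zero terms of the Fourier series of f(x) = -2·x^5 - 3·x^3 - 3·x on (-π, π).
(-450 - 4·π^4 + 74·π^2)·sin(x) + (-7·π^2 + 27/2 + 2·π^4)·sin(2·x)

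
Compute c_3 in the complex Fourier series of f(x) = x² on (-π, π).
Compute the real Fourier coefficients first: a_3 = -4/9, b_3 = 0.
Then c_3 = (a_3 − i·b_3)/2 = -2/9.

Final answer: -2/9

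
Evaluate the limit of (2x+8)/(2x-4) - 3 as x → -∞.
Evaluate the dominant behaviour as x → -∞; each term tends to a finite value or vanishes.
Limit = -2.

Final answer: -2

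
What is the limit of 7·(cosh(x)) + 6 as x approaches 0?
Direct substitution at x = 0 gives 13.

Final answer: 13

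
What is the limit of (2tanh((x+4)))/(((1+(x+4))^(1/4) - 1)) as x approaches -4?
Both numerator and denominator → 0 as x → -4; this is a 0/0 indeterminate form.
Expand each to leading order near x = -4: numerator ~ 2·(x + 4), denominator ~ (x + 4)/4.
The limit of the ratio is 8.

Final answer: 8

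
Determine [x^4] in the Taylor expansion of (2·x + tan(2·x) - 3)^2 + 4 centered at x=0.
Expand to order 4: (2·x + tan(2·x) - 3)^2 + 4 = 64·x^4/3 - 16·x^3 + 16·x^2 - 24·x + 13 + O(x^5).
The coefficient of x^4 is 64/3.

Final answer: 64/3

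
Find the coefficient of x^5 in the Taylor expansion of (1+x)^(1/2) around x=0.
Expand to order 5: (1+x)^(1/2) = 7·x^5/256 - 5·x^4/128 + x^3/16 - x^2/8 + x/2 + 1 + O(x^6).
The coefficient of x^5 is 7/256.

Final answer: 7/256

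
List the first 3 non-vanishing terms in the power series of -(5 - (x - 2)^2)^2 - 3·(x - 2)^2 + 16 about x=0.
-17·x^2 + 4·x + 3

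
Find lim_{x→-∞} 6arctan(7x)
Evaluate the dominant behaviour as x → -∞; each term tends to a finite value or vanishes.
Limit = -3·π.

Final answer: -3·π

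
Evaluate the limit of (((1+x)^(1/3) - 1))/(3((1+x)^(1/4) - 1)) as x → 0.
Both numerator and denominator → 0 as x → 0; this is a 0/0 indeterminate form.
Expand each to leading order near x = 0: numerator ~ x/3, denominator ~ 3·x/4.
The limit of the ratio is 4/9.

Final answer: 4/9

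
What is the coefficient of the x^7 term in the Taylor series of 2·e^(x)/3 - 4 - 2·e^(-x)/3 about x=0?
Expand to order 7: 2·e^(x)/3 - 4 - 2·e^(-x)/3 = x^7/3780 + x^5/90 + 2·x^3/9 + 4·x/3 - 4 + O(x^8).
The coefficient of x^7 is 1/3780.

Final answer: 1/3780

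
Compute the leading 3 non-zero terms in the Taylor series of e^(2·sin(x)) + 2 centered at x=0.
2·x^2 + 2·x + 3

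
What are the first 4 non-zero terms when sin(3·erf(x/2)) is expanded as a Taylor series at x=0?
x^7·(-27/(32·π^(5/2)) - 57/(320·π^(3/2)) - 243/(560·π^(7/2)) - 1/(896·√(π))) + x^5·(3/(160·√(π)) + 81/(40·π^(5/2)) + 9/(8·π^(3/2))) + x^3·(-9/(2·π^(3/2)) - 1/(4·√(π))) + 3·x/√(π)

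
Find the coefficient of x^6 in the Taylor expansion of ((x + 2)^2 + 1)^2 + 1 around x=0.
Expand to order 6: ((x + 2)^2 + 1)^2 + 1 = x^4 + 8·x^3 + 26·x^2 + 40·x + 26 + O(x^7).
The coefficient of x^6 is 0.

Final answer: 0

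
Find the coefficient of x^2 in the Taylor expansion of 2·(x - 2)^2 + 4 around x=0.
Expand to order 2: 2·(x - 2)^2 + 4 = 2·x^2 - 8·x + 12 + O(x^3).
The coefficient of x^2 is 2.

Final answer: 2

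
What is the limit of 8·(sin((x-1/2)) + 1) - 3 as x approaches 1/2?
Direct substitution at x = 1/2 gives 5.

Final answer: 5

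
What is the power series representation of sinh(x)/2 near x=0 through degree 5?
x^5/240 + x^3/12 + x/2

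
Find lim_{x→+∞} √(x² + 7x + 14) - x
This is an ∞ − ∞ indeterminate form.
Multiply and divide by the conjugate √(x²+7x + 14) + x; the x² terms cancel, leaving (7x + 14)/(√(x²+7x + 14)+x) → 7/2.
Limit = 7/2.

Final answer: 7/2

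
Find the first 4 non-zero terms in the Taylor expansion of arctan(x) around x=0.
-x^7/7 + x^5/5 - x^3/3 + x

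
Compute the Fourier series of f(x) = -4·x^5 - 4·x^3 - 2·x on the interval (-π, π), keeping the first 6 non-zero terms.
(-916 - 8·π^4 + 152·π^2)·sin(x) + (-16·π^2 + 26 + 4·π^4)·sin(2·x) + (-8·π^4/3 - 284/81 + 88·π^2/27)·sin(3·x) + (-π^2/2 + 19/16 + 2·π^4)·sin(4·x) + (-8·π^4/5 - 8·π^2/25 - 452/625)·sin(5·x) + (46/81 + 16·π^2/27 + 4·π^4/3)·sin(6·x)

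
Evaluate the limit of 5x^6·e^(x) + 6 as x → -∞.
The product is a 0·∞ indeterminate form at x → -∞.
Rewrite the product as 5x^6 / e^(-x) (an ∞/∞ form) and apply L'Hôpital, or use the standard hierarchy e^(|x|) ≫ |x^6| as x → -∞.
The indeterminate product → 0, so the limit = 6.

Final answer: 6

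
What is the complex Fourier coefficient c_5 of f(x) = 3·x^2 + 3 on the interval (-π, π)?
Compute the real Fourier coefficients first: a_5 = -12/25, b_5 = 0.
Then c_5 = (a_5 − i·b_5)/2 = -6/25.

Final answer: -6/25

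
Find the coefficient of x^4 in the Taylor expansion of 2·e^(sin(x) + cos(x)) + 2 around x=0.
Expand to order 4: 2·e^(sin(x) + cos(x)) + 2 = -5·e·x^4/12 - e·x^3 + 2·e·x + 2 + 2·e + O(x^5).
The coefficient of x^4 is -5·e/12.

Final answer: -5·e/12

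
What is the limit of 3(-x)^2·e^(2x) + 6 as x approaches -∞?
The product is a 0·∞ indeterminate form at x → -∞.
Rewrite the product as 3(-x)^2 / e^(-2x) (an ∞/∞ form) and apply L'Hôpital, or use the standard hierarchy e^(2|x|) ≫ |(-x)^2| as x → -∞.
The indeterminate product → 0, so the limit = 6.

Final answer: 6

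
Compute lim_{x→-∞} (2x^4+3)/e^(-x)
This is an ∞/∞ indeterminate form as x → -∞.
Compare growth rates of the dominant terms (exponentials ≫ polynomials ≫ logarithms), or apply L'Hôpital's rule; the quotient → 0.
Limit = 0.

Final answer: 0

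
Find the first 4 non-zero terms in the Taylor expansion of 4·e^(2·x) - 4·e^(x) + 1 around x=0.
14·x^3/3 + 6·x^2 + 4·x + 1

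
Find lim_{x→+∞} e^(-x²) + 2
Evaluate the dominant behaviour as x → +∞; each term tends to a finite value or vanishes.
Limit = 2.

Final answer: 2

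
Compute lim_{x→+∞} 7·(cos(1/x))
Evaluate the dominant behaviour as x → +∞; each term tends to a finite value or vanishes.
Limit = 7.

Final answer: 7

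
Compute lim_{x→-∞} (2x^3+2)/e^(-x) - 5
The quotient is an ∞/∞ indeterminate form as x → -∞.
Compare growth rates of the dominant terms (exponentials ≫ polynomials ≫ logarithms), or apply L'Hôpital's rule; the quotient → 0.
Adding the constant: 0 - 5 = -5. Limit = -5.

Final answer: -5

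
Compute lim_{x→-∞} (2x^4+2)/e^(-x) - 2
The quotient is an ∞/∞ indeterminate form as x → -∞.
Compare growth rates of the dominant terms (exponentials ≫ polynomials ≫ logarithms), or apply L'Hôpital's rule; the quotient → 0.
Adding the constant: 0 - 2 = -2. Limit = -2.

Final answer: -2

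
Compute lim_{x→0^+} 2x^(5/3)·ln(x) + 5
The product is a 0·∞ indeterminate form at x → 0⁺.
Rewrite the product as 2·ln(x) / x^(-5/3) and apply L'Hôpital, or use the standard hierarchy x^(-5/3) ≫ |ln x| as x → 0⁺.
The indeterminate product → 0, so the limit = 5.

Final answer: 5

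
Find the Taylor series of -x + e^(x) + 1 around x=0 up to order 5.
x^5/120 + x^4/24 + x^3/6 + x^2/2 + 2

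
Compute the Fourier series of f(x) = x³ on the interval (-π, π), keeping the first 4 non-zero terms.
(-12 + 2·π^2)·sin(x) + (3/2 - π^2)·sin(2·x) + (-4/9 + 2·π^2/3)·sin(3·x) + (3/16 - π^2/2)·sin(4·x)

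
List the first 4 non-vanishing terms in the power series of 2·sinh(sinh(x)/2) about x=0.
1661·x^7/322560 + 19·x^5/640 + 5·x^3/24 + x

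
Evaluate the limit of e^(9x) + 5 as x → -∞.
Evaluate the dominant behaviour as x → -∞; each term tends to a finite value or vanishes.
Limit = 5.

Final answer: 5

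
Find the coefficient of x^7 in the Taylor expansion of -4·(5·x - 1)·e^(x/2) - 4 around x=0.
Expand to order 7: -4·(5·x - 1)·e^(x/2) - 4 = -23·x^7/53760 - 59·x^6/11520 - 49·x^5/960 - 13·x^4/32 - 29·x^3/12 - 19·x^2/2 - 18·x + O(x^8).
The coefficient of x^7 is -23/53760.

Final answer: -23/53760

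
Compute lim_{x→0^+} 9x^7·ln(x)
This is a 0·∞ indeterminate form at x → 0⁺.
Rewrite the product as 9·ln(x) / x^(-7) and apply L'Hôpital, or use the standard hierarchy x^(-7) ≫ |ln x| as x → 0⁺.
The indeterminate product → 0, so the limit = 0.

Final answer: 0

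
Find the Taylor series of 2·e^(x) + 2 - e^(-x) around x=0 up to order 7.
x^7/1680 + x^6/720 + x^5/40 + x^4/24 + x^3/2 + x^2/2 + 3·x + 3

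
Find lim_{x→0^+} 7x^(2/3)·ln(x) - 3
The product is a 0·∞ indeterminate form at x → 0⁺.
Rewrite the product as 7·ln(x) / x^(-2/3) and apply L'Hôpital, or use the standard hierarchy x^(-2/3) ≫ |ln x| as x → 0⁺.
The indeterminate product → 0, so the limit = -3.

Final answer: -3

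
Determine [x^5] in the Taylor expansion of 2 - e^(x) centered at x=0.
Expand to order 5: 2 - e^(x) = -x^5/120 - x^4/24 - x^3/6 - x^2/2 - x + 1 + O(x^6).
The coefficient of x^5 is -1/120.

Final answer: -1/120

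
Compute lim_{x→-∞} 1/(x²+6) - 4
Evaluate the dominant behaviour as x → -∞; each term tends to a finite value or vanishes.
Limit = -4.

Final answer: -4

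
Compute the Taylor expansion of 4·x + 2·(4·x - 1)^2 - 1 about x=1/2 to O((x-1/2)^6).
3 + 20·(x - 1/2) + 32·(x - 1/2)^2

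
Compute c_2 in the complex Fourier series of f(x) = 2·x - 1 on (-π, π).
Compute the real Fourier coefficients first: a_2 = 0, b_2 = -2.
Then c_2 = (a_2 − i·b_2)/2 = i.

Final answer: i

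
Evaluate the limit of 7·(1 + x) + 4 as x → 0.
Direct substitution at x = 0 gives 11.

Final answer: 11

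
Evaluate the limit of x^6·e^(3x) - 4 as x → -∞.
The product is a 0·∞ indeterminate form at x → -∞.
Rewrite the product as x^6 / e^(-3x) (an ∞/∞ form) and apply L'Hôpital, or use the standard hierarchy e^(3|x|) ≫ |x^6| as x → -∞.
The indeterminate product → 0, so the limit = -4.

Final answer: -4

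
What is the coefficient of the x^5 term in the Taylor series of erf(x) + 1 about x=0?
Expand to order 5: erf(x) + 1 = x^5/(5·√(π)) - 2·x^3/(3·√(π)) + 2·x/√(π) + 1 + O(x^6).
The coefficient of x^5 is 1/(5·√(π)).

Final answer: 1/(5·√(π))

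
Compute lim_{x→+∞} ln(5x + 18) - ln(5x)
This is an ∞ − ∞ indeterminate form.
Combine the logarithms: ln(5x+18) − ln(5x) = ln((5x+18)/(5x)) = ln(1 + 18/(5x)) → ln(1) = 0.
Limit = 0.

Final answer: 0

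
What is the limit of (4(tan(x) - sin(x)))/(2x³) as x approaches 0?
Both numerator and denominator → 0 as x → 0; this is a 0/0 indeterminate form.
Expand each to leading order near x = 0: numerator ~ 2·x^3, denominator ~ 2·x^3.
The limit of the ratio is 1.

Final answer: 1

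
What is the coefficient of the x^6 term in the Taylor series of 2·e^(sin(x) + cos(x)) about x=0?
Expand to order 6: 2·e^(sin(x) + cos(x)) = 71·e·x^6/360 + e·x^5/5 - 5·e·x^4/12 - e·x^3 + 2·e·x + 2·e + O(x^7).
The coefficient of x^6 is 71·e/360.

Final answer: 71·e/360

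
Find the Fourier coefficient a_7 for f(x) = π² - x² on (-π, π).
a_7 = (1/π) ∫_{-π}^{π} f(x)·cos(7x) dx.
Evaluate the integral (use parity and integration by parts as needed): a_7 = 4/49.

Final answer: 4/49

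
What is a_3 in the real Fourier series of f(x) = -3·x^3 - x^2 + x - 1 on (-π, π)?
a_3 = (1/π) ∫_{-π}^{π} f(x)·cos(3x) dx.
Evaluate the integral (use parity and integration by parts as needed): a_3 = 4/9.

Final answer: 4/9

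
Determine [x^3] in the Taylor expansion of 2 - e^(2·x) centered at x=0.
Expand to order 3: 2 - e^(2·x) = -4·x^3/3 - 2·x^2 - 2·x + 1 + O(x^4).
The coefficient of x^3 is -4/3.

Final answer: -4/3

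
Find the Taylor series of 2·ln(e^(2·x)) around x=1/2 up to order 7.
2 + 4·(x - 1/2)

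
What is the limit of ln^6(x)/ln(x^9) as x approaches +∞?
This is an ∞/∞ indeterminate form as x → +∞.
Write ln(x^9) = 9·ln(x), reducing the quotient to ln^5(x)/9 → ∞.
Limit = ∞.

Final answer: ∞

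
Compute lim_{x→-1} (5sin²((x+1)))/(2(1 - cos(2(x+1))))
Both numerator and denominator → 0 as x → -1; this is a 0/0 indeterminate form.
Expand each to leading order near x = -1: numerator ~ 5·(x + 1)^2, denominator ~ 4·(x + 1)^2.
The limit of the ratio is 5/4.

Final answer: 5/4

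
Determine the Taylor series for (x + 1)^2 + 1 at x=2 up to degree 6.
10 + 6·(x - 2) + (x - 2)^2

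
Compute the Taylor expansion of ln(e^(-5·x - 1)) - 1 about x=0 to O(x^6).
-5·x - 2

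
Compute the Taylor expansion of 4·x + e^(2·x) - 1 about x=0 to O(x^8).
8·x^7/315 + 4·x^6/45 + 4·x^5/15 + 2·x^4/3 + 4·x^3/3 + 2·x^2 + 6·x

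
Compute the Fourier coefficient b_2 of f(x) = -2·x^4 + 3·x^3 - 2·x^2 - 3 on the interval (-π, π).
b_2 = (1/π) ∫_{-π}^{π} f(x)·sin(2x) dx.
Evaluate the integral (use parity and integration by parts as needed): b_2 = 9/2 - 3·π^2.

Final answer: 9/2 - 3·π^2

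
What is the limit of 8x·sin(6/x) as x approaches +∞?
As x → +∞: let u = 6/x → 0⁺; then 8·x·sin(6/x) = 8·6·sin(u)/u → 8·6·1 = 48.
Limit = 48.

Final answer: 48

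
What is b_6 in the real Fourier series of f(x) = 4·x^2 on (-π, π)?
b_6 = (1/π) ∫_{-π}^{π} f(x)·sin(6x) dx.
Evaluate the integral (use parity and integration by parts as needed): b_6 = 0.

Final answer: 0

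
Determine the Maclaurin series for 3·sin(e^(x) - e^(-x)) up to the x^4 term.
-3·x^3 + 6·x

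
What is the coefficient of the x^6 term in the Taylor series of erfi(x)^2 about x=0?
Expand to order 6: erfi(x)^2 = 56·x^6/(45·π) + 8·x^4/(3·π) + 4·x^2/π + O(x^7).
The coefficient of x^6 is 56/(45·π).

Final answer: 56/(45·π)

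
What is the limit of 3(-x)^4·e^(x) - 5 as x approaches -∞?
The product is a 0·∞ indeterminate form at x → -∞.
Rewrite the product as 3(-x)^4 / e^(-x) (an ∞/∞ form) and apply L'Hôpital, or use the standard hierarchy e^(|x|) ≫ |(-x)^4| as x → -∞.
The indeterminate product → 0, so the limit = -5.

Final answer: -5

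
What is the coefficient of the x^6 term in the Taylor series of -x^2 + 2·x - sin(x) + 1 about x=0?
Expand to order 6: -x^2 + 2·x - sin(x) + 1 = -x^5/120 + x^3/6 - x^2 + x + 1 + O(x^7).
The coefficient of x^6 is 0.

Final answer: 0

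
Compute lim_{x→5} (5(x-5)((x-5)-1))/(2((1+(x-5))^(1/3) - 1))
Both numerator and denominator → 0 as x → 5; this is a 0/0 indeterminate form.
Expand each to leading order near x = 5: numerator ~ -5·(x - 5), denominator ~ 2·(x - 5)/3.
The limit of the ratio is -15/2.

Final answer: -15/2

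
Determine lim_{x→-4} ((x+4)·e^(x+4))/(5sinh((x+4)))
Both numerator and denominator → 0 as x → -4; this is a 0/0 indeterminate form.
Expand each to leading order near x = -4: numerator ~ (x + 4), denominator ~ 5·(x + 4).
The limit of the ratio is 1/5.

Final answer: 1/5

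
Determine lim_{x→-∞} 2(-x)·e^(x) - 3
The product is a 0·∞ indeterminate form at x → -∞.
Rewrite the product as 2(-x) / e^(-x) (an ∞/∞ form) and apply L'Hôpital, or use the standard hierarchy e^(|x|) ≫ |(-x)| as x → -∞.
The indeterminate product → 0, so the limit = -3.

Final answer: -3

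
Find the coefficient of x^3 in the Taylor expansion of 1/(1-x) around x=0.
Expand to order 3: 1/(1-x) = x^3 + x^2 + x + 1 + O(x^4).
The coefficient of x^3 is 1.

Final answer: 1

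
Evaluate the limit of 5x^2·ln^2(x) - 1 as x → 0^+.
The product is a 0·∞ indeterminate form at x → 0⁺.
Rewrite the product as 5·ln^2(x) / x^(-2) and apply L'Hôpital, or use the standard hierarchy x^(-2) ≫ |ln x|^2 as x → 0⁺.
The indeterminate product → 0, so the limit = -1.

Final answer: -1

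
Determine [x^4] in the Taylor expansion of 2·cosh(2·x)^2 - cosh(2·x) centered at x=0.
Expand to order 4: 2·cosh(2·x)^2 - cosh(2·x) = 10·x^4 + 6·x^2 + 1 + O(x^5).
The coefficient of x^4 is 10.

Final answer: 10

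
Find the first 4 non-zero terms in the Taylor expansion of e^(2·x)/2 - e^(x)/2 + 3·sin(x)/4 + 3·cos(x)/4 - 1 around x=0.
11·x^3/24 + 3·x^2/8 + 5·x/4 - 1/4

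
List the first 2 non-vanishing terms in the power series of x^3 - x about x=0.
x^3 - x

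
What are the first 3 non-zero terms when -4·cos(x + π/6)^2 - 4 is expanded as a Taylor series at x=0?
2·x^2 + 2·√(3)·x - 7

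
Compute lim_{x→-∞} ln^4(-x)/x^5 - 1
The quotient is an ∞/∞ indeterminate form as x → -∞.
Compare growth rates of the dominant terms (exponentials ≫ polynomials ≫ logarithms), or apply L'Hôpital's rule; the quotient → 0.
Adding the constant: 0 - 1 = -1. Limit = -1.

Final answer: -1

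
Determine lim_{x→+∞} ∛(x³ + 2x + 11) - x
This is an ∞ − ∞ indeterminate form.
Multiply by (A² + AB + B²)/(A² + AB + B²) where A = ∛(x³+2x + 11), B = x to use A³ − B³ = (A−B)(A²+AB+B²); the x³ terms cancel, leaving (2x + 11)/(A²+AB+B²) with denominator ~ 3x², so the limit is 0.
Limit = 0.

Final answer: 0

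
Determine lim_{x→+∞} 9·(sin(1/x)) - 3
Evaluate the dominant behaviour as x → +∞; each term tends to a finite value or vanishes.
Limit = -3.

Final answer: -3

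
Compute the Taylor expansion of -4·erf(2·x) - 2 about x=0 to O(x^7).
-128·x^5/(5·√(π)) + 64·x^3/(3·√(π)) - 16·x/√(π) - 2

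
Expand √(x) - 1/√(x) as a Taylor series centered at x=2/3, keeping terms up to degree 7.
-√(6)/6 + 5·√(6)·(x - 2/3)/8 - 33·√(6)·(x - 2/3)^2/64 + 153·√(6)·(x - 2/3)^3/256 - 3105·√(6)·(x - 2/3)^4/4096 + 16443·√(6)·(x - 2/3)^5/16384 - 178605·√(6)·(x - 2/3)^6/131072 + 986337·√(6)·(x - 2/3)^7/524288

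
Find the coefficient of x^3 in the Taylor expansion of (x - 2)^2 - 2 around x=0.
Expand to order 3: (x - 2)^2 - 2 = x^2 - 4·x + 2 + O(x^4).
The coefficient of x^3 is 0.

Final answer: 0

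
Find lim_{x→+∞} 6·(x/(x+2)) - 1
Evaluate the dominant behaviour as x → +∞; each term tends to a finite value or vanishes.
Limit = 5.

Final answer: 5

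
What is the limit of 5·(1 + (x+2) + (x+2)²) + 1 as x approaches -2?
Direct substitution at x = -2 gives 6.

Final answer: 6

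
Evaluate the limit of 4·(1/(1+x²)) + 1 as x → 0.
Direct substitution at x = 0 gives 5.

Final answer: 5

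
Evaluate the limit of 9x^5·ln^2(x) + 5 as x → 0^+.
The product is a 0·∞ indeterminate form at x → 0⁺.
Rewrite the product as 9·ln^2(x) / x^(-5) and apply L'Hôpital, or use the standard hierarchy x^(-5) ≫ |ln x|^2 as x → 0⁺.
The indeterminate product → 0, so the limit = 5.

Final answer: 5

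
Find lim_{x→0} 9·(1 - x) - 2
Direct substitution at x = 0 gives 7.

Final answer: 7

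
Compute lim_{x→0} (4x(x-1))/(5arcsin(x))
Both numerator and denominator → 0 as x → 0; this is a 0/0 indeterminate form.
Expand each to leading order near x = 0: numerator ~ -4·x, denominator ~ 5·x.
The limit of the ratio is -4/5.

Final answer: -4/5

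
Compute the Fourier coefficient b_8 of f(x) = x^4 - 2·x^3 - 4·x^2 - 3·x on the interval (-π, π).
b_8 = (1/π) ∫_{-π}^{π} f(x)·sin(8x) dx.
Evaluate the integral (use parity and integration by parts as needed): b_8 = 45/64 + π^2/2.

Final answer: 45/64 + π^2/2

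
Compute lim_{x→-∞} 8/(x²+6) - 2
Evaluate the dominant behaviour as x → -∞; each term tends to a finite value or vanishes.
Limit = -2.

Final answer: -2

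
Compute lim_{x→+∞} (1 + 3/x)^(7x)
As x → +∞: write (1 + 3/x)^(7x) = ((1 + 3/x)^x)^7 → (e^3)^7 = e^21.
Limit = e^(21).

Final answer: e^(21)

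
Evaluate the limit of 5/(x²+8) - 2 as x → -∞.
Evaluate the dominant behaviour as x → -∞; each term tends to a finite value or vanishes.
Limit = -2.

Final answer: -2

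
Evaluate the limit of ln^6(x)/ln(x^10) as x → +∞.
This is an ∞/∞ indeterminate form as x → +∞.
Write ln(x^10) = 10·ln(x), reducing the quotient to ln^5(x)/10 → ∞.
Limit = ∞.

Final answer: ∞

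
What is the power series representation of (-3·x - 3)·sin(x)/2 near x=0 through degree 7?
x^7/3360 - x^6/80 - x^5/80 + x^4/4 + x^3/4 - 3·x^2/2 - 3·x/2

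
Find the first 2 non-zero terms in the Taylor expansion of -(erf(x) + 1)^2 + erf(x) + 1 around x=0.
-4·x^2/π - 2·x/√(π)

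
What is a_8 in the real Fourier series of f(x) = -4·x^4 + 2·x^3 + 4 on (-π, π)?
a_8 = (1/π) ∫_{-π}^{π} f(x)·cos(8x) dx.
Evaluate the integral (use parity and integration by parts as needed): a_8 = 3/64 - π^2/2.

Final answer: 3/64 - π^2/2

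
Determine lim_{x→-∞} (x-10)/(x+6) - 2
Evaluate the dominant behaviour as x → -∞; each term tends to a finite value or vanishes.
Limit = -1.

Final answer: -1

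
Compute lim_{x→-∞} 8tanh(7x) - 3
Evaluate the dominant behaviour as x → -∞; each term tends to a finite value or vanishes.
Limit = -11.

Final answer: -11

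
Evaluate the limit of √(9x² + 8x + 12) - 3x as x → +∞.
As x → +∞: multiply by the conjugate to get (8x+12)/(√(9x²+8x+12)+3x); the denominator ~ 6x, so the limit is 8/6 = 4/3.
Limit = 4/3.

Final answer: 4/3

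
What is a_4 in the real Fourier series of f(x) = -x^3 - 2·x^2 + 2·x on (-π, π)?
a_4 = (1/π) ∫_{-π}^{π} f(x)·cos(4x) dx.
Evaluate the integral (use parity and integration by parts as needed): a_4 = -1/2.

Final answer: -1/2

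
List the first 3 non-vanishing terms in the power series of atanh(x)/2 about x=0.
x^5/10 + x^3/6 + x/2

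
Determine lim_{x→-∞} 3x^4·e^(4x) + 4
The product is a 0·∞ indeterminate form at x → -∞.
Rewrite the product as 3x^4 / e^(-4x) (an ∞/∞ form) and apply L'Hôpital, or use the standard hierarchy e^(4|x|) ≫ |x^4| as x → -∞.
The indeterminate product → 0, so the limit = 4.

Final answer: 4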